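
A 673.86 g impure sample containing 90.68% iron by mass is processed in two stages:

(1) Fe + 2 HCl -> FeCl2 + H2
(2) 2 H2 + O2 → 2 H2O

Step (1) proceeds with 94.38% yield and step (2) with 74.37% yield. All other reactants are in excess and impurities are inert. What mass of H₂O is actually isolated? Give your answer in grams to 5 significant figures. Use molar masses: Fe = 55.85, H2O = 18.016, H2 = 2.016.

Pure Fe = 673.86 × 0.9068 = 611.056 g.
n(Fe) = 611.056 / 55.85 = 10.9410 mol.
Step 1 (Fe:H2 = 1:1): theoretical n(H2) = 10.9410 mol; at 94.38% yield, n(H2) = 10.3261 mol.
Step 2 (H2:H2O = 2:2): theoretical n(H2O) = 10.3261 mol, so theoretical mass = 10.3261 × 18.016 = 186.036 g.
At 74.37% yield, actual mass of H2O = 186.036 × 0.7437 = 138.355 g.

138.35 g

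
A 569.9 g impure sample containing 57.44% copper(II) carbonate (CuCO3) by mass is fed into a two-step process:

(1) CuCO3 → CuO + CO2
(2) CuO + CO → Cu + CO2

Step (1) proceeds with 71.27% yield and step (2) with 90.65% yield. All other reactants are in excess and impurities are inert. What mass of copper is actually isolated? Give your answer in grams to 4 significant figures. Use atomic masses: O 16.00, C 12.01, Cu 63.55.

Pure CuCO3 = 569.9 × 0.5744 = 327.35 g.
M(CuCO3) = 63.55 + 12.01 + 3(16.00) = 123.56 g/mol.
M(Cu) = 63.55 g/mol.
n(CuCO3) = 327.35 / 123.56 = 2.6493 mol.
Step 1 (CuCO3:CuO = 1:1): theoretical n(CuO) = 2.6493 mol; at 71.27% yield, n(CuO) = 1.8882 mol.
Step 2 (CuO:Cu = 1:1): theoretical n(Cu) = 1.8882 mol, so theoretical mass = 1.8882 × 63.55 = 119.99 g.
At 90.65% yield, actual mass of Cu = 119.99 × 0.9065 = 108.77 g.

108.8 g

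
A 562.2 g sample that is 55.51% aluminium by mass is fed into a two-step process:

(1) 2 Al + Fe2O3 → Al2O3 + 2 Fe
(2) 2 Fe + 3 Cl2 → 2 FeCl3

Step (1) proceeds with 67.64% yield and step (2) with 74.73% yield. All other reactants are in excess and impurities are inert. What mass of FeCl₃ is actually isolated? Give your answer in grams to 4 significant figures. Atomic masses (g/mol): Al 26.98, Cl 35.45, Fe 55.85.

Pure Al = 562.2 × 0.5551 = 312.08 g.
M(Al) = 26.98 g/mol.
M(FeCl3) = 55.85 + 3(35.45) = 162.20 g/mol.
n(Al) = 312.08 / 26.98 = 11.567 mol.
Step 1 (Al:Fe = 2:2): theoretical n(Fe) = 11.567 mol; at 67.64% yield, n(Fe) = 7.8239 mol.
Step 2 (Fe:FeCl3 = 2:2): theoretical n(FeCl3) = 7.8239 mol, so theoretical mass = 7.8239 × 162.20 = 1269.0 g.
At 74.73% yield, actual mass of FeCl3 = 1269.0 × 0.7473 = 948.35 g.

948.4 g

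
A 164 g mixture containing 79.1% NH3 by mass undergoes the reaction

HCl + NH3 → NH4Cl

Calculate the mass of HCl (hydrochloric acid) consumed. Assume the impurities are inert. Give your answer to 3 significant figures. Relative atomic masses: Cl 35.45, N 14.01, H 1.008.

Mass of pure NH3 = 164 g × 0.791 = 129.7 g.
M(NH3) = 14.01 + 3(1.008) = 17.034 g/mol.
M(HCl) = 1.008 + 35.45 = 36.458 g/mol.
n(NH3) = 129.7 g / 17.034 g/mol = 7.616 mol.
From the equation the NH3:HCl mole ratio is 1:1, so n(HCl) = 7.616 × 1/1 = 7.616 mol.
Mass of HCl = 7.616 mol × 36.458 g/mol = 277.6 g.

278 g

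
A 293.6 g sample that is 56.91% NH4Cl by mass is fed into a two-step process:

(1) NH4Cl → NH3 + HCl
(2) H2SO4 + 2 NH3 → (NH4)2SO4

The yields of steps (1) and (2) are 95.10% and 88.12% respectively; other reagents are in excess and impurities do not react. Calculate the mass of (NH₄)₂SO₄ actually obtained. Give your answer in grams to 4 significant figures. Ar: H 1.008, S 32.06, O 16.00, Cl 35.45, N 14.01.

173.0 g

Pure NH4Cl = 293.6 × 0.5691 = 167.09 g.
M(NH4Cl) = 14.01 + 4(1.008) + 35.45 = 53.492 g/mol.
M((NH4)2SO4) = 2(14.01) + 8(1.008) + 32.06 + 4(16.00) = 132.144 g/mol.
n(NH4Cl) = 167.09 / 53.492 = 3.1236 mol.
Step 1 (NH4Cl:NH3 = 1:1): theoretical n(NH3) = 3.1236 mol; at 95.10% yield, n(NH3) = 2.9705 mol.
Step 2 (NH3:(NH4)2SO4 = 2:1): theoretical n((NH4)2SO4) = 1.4853 mol, so theoretical mass = 1.4853 × 132.144 = 196.27 g.
At 88.12% yield, actual mass of (NH4)2SO4 = 196.27 × 0.8812 = 172.95 g.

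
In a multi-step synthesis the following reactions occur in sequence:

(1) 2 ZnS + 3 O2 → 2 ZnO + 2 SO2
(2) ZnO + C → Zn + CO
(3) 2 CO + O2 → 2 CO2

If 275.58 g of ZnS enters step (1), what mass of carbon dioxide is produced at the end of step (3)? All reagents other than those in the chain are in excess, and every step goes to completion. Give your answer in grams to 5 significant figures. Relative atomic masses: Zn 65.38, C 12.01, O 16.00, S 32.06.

124.47 g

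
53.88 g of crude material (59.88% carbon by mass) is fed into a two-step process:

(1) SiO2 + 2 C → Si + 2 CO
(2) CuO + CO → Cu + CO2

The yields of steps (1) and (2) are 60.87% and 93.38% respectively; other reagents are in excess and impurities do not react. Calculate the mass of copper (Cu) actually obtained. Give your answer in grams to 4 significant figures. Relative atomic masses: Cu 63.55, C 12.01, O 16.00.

Pure C = 53.88 × 0.5988 = 32.263 g.
M(C) = 12.01 g/mol.
M(Cu) = 63.55 g/mol.
n(C) = 32.263 / 12.01 = 2.6864 mol.
Step 1 (C:CO = 2:2): theoretical n(CO) = 2.6864 mol; at 60.87% yield, n(CO) = 1.6352 mol.
Step 2 (CO:Cu = 1:1): theoretical n(Cu) = 1.6352 mol, so theoretical mass = 1.6352 × 63.55 = 103.92 g.
At 93.38% yield, actual mass of Cu = 103.92 × 0.9338 = 97.037 g.

97.04 g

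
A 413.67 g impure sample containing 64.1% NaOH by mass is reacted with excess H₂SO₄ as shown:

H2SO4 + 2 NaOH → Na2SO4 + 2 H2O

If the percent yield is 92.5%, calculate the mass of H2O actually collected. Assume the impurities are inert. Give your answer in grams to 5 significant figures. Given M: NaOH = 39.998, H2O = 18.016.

110.48 g

Pure NaOH available = 413.67 g × 0.641 = 265.162 g.
n(NaOH) = 265.162 g / 39.998 g/mol = 6.62939 mol.
From the equation the NaOH:H2O mole ratio is 2:2, so n(H2O) = 6.62939 × 2/2 = 6.62939 mol.
Mass of H2O = 6.62939 mol × 18.016 g/mol = 119.435 g.
Actual mass collected = 119.435 g × 0.925 = 110.478 g.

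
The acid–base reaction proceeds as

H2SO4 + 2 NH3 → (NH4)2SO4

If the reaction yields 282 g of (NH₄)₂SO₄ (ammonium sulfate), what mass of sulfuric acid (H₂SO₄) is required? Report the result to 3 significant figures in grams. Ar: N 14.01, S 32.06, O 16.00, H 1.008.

209 g

M((NH4)2SO4) = 2(14.01) + 8(1.008) + 32.06 + 4(16.00) = 132.144 g/mol.
M(H2SO4) = 2(1.008) + 32.06 + 4(16.00) = 98.076 g/mol.
n((NH4)2SO4) = 282.0 g / 132.144 g/mol = 2.134 mol.
From the equation the (NH4)2SO4:H2SO4 mole ratio is 1:1, so n(H2SO4) = 2.134 × 1/1 = 2.134 mol.
Mass of H2SO4 = 2.134 mol × 98.076 g/mol = 209.3 g.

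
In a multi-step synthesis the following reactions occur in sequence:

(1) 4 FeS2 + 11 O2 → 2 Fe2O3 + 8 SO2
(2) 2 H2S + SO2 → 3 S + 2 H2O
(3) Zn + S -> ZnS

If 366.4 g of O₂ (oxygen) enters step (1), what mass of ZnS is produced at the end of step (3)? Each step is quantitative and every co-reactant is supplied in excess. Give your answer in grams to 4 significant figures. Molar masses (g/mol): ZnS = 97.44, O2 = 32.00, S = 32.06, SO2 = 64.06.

n(O2) = 366.4 / 32.00 = 11.450 mol.
Reaction (1): O2→SO2 ratio 11:8 ⇒ n(SO2) = 8.3273 mol.
Reaction (2): SO2→S ratio 1:3 ⇒ n(S) = 24.982 mol.
Reaction (3): S→ZnS ratio 1:1 ⇒ n(ZnS) = 24.982 mol.
Mass of ZnS = 24.982 × 97.44 = 2434.2 g.

2434 g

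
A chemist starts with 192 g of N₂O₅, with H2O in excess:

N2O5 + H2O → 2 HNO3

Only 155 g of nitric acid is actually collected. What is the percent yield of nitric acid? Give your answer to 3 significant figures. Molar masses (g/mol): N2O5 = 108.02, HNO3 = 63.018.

n(N2O5) = 192.0 g / 108.02 g/mol = 1.777 mol.
From the equation the N2O5:HNO3 mole ratio is 1:2, so n(HNO3) = 1.777 × 2/1 = 3.555 mol.
Mass of HNO3 = 3.555 mol × 63.018 g/mol = 224.0 g.
This is the theoretical yield. Percent yield = 155 g / 224.0 g × 100% = 69.19%.

69.2 %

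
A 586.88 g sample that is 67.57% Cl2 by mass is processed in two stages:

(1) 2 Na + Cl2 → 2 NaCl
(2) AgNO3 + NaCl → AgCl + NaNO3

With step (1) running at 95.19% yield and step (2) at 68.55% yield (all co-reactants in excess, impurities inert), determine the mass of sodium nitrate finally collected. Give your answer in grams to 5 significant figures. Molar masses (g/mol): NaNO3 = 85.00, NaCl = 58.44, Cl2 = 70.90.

Pure Cl2 = 586.88 × 0.6757 = 396.555 g.
n(Cl2) = 396.555 / 70.90 = 5.59316 mol.
Step 1 (Cl2:NaCl = 1:2): theoretical n(NaCl) = 11.1863 mol; at 95.19% yield, n(NaCl) = 10.6483 mol.
Step 2 (NaCl:NaNO3 = 1:1): theoretical n(NaNO3) = 10.6483 mol, so theoretical mass = 10.6483 × 85.00 = 905.101 g.
At 68.55% yield, actual mass of NaNO3 = 905.101 × 0.6855 = 620.447 g.

620.45 g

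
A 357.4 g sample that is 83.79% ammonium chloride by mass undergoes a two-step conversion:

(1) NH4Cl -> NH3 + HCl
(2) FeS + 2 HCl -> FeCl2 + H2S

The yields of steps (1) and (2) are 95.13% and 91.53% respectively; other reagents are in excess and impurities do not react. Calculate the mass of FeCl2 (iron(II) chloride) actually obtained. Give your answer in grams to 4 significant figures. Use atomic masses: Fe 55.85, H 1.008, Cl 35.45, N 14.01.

Pure NH4Cl = 357.4 × 0.8379 = 299.47 g.
M(NH4Cl) = 14.01 + 4(1.008) + 35.45 = 53.492 g/mol.
M(FeCl2) = 55.85 + 2(35.45) = 126.75 g/mol.
n(NH4Cl) = 299.47 / 53.492 = 5.5983 mol.
Step 1 (NH4Cl:HCl = 1:1): theoretical n(HCl) = 5.5983 mol; at 95.13% yield, n(HCl) = 5.3257 mol.
Step 2 (HCl:FeCl2 = 2:1): theoretical n(FeCl2) = 2.6628 mol, so theoretical mass = 2.6628 × 126.75 = 337.52 g.
At 91.53% yield, actual mass of FeCl2 = 337.52 × 0.9153 = 308.93 g.

308.9 g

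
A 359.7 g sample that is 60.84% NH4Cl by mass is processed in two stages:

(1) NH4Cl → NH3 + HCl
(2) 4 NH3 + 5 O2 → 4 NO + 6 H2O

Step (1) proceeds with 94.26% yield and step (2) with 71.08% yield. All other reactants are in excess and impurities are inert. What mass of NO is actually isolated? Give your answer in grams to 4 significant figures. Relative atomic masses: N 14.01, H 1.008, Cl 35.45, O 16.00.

Pure NH4Cl = 359.7 × 0.6084 = 218.84 g.
M(NH4Cl) = 14.01 + 4(1.008) + 35.45 = 53.492 g/mol.
M(NO) = 14.01 + 16.00 = 30.01 g/mol.
n(NH4Cl) = 218.84 / 53.492 = 4.0911 mol.
Step 1 (NH4Cl:NH3 = 1:1): theoretical n(NH3) = 4.0911 mol; at 94.26% yield, n(NH3) = 3.8563 mol.
Step 2 (NH3:NO = 4:4): theoretical n(NO) = 3.8563 mol, so theoretical mass = 3.8563 × 30.01 = 115.73 g.
At 71.08% yield, actual mass of NO = 115.73 × 0.7108 = 82.259 g.

82.26 g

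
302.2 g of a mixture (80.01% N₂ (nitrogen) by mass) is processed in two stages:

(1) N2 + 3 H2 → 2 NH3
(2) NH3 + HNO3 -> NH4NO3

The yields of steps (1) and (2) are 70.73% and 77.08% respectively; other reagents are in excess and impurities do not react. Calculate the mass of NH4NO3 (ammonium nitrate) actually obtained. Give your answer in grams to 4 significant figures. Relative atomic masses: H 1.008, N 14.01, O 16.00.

753.2 g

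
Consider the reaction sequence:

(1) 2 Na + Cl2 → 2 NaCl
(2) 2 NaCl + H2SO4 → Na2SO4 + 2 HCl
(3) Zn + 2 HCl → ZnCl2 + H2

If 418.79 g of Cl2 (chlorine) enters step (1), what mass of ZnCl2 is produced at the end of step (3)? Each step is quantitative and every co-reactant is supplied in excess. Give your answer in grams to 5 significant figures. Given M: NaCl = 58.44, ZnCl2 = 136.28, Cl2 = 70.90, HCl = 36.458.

n(Cl2) = 418.79 / 70.90 = 5.90677 mol.
Reaction (1): Cl2→NaCl ratio 1:2 ⇒ n(NaCl) = 11.8135 mol.
Reaction (2): NaCl→HCl ratio 2:2 ⇒ n(HCl) = 11.8135 mol.
Reaction (3): HCl→ZnCl2 ratio 2:1 ⇒ n(ZnCl2) = 5.90677 mol.
Mass of ZnCl2 = 5.90677 × 136.28 = 804.975 g.

804.97 g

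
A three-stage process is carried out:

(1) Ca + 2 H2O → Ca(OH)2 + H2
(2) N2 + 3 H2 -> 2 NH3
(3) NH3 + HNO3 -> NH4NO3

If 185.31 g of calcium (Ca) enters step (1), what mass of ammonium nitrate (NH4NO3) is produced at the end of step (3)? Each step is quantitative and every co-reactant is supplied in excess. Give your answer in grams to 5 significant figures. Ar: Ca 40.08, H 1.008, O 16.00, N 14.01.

246.75 g

M(Ca) = 40.08 g/mol.
M(NH4NO3) = 2(14.01) + 4(1.008) + 3(16.00) = 80.052 g/mol.
n(Ca) = 185.31 / 40.08 = 4.62350 mol.
Reaction (1): Ca→H2 ratio 1:1 ⇒ n(H2) = 4.62350 mol.
Reaction (2): H2→NH3 ratio 3:2 ⇒ n(NH3) = 3.08234 mol.
Reaction (3): NH3→NH4NO3 ratio 1:1 ⇒ n(NH4NO3) = 3.08234 mol.
Mass of NH4NO3 = 3.08234 × 80.052 = 246.747 g.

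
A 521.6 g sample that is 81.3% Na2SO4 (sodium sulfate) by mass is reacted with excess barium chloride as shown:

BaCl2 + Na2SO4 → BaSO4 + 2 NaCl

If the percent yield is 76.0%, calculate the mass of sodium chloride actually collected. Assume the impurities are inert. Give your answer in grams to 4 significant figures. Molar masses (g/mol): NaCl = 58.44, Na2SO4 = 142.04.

265.2 g

Pure Na2SO4 available = 521.6 g × 0.813 = 424.06 g.
n(Na2SO4) = 424.06 g / 142.04 g/mol = 2.9855 mol.
From the equation the Na2SO4:NaCl mole ratio is 1:2, so n(NaCl) = 2.9855 × 2/1 = 5.9710 mol.
Mass of NaCl = 5.9710 mol × 58.44 g/mol = 348.95 g.
Actual mass collected = 348.95 g × 0.760 = 265.20 g.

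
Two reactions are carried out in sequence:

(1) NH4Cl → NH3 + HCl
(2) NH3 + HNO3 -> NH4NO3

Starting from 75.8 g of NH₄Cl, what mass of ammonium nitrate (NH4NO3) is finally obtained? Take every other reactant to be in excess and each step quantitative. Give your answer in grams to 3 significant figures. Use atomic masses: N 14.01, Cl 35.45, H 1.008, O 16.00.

M(NH4Cl) = 14.01 + 4(1.008) + 35.45 = 53.492 g/mol.
M(NH4NO3) = 2(14.01) + 4(1.008) + 3(16.00) = 80.052 g/mol.
n(NH4Cl) = 75.80 / 53.492 = 1.417 mol.
Step 1 gives a 1:1 ratio of NH4Cl to NH3, so n(NH3) = 1.417 mol.
In step 2 the NH3:NH4NO3 ratio is 1:1, so n(NH4NO3) = 1.417 mol.
Mass of NH4NO3 = 1.417 × 80.052 = 113.4 g.

113 g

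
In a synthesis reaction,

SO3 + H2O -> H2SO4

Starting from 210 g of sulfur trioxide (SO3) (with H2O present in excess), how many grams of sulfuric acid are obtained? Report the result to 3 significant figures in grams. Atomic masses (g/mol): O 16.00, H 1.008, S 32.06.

M(SO3) = 32.06 + 3(16.00) = 80.06 g/mol.
M(H2SO4) = 2(1.008) + 32.06 + 4(16.00) = 98.076 g/mol.
n(SO3) = 210.0 g / 80.06 g/mol = 2.623 mol.
From the equation the SO3:H2SO4 mole ratio is 1:1, so n(H2SO4) = 2.623 × 1/1 = 2.623 mol.
Mass of H2SO4 = 2.623 mol × 98.076 g/mol = 257.3 g.

257 g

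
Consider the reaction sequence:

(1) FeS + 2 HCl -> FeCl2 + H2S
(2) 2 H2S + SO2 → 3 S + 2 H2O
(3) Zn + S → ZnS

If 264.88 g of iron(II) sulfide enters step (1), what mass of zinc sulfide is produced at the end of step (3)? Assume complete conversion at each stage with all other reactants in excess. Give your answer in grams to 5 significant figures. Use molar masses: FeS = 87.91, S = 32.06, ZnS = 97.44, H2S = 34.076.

n(FeS) = 264.88 / 87.91 = 3.01308 mol.
Reaction (1): FeS→H2S ratio 1:1 ⇒ n(H2S) = 3.01308 mol.
Reaction (2): H2S→S ratio 2:3 ⇒ n(S) = 4.51962 mol.
Reaction (3): S→ZnS ratio 1:1 ⇒ n(ZnS) = 4.51962 mol.
Mass of ZnS = 4.51962 × 97.44 = 440.392 g.

440.39 g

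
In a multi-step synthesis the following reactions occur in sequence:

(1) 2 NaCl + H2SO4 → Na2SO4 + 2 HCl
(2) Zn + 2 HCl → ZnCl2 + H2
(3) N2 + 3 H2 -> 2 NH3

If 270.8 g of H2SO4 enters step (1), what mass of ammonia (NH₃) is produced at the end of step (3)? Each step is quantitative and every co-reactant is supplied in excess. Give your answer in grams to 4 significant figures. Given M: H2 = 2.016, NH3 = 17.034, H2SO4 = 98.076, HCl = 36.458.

31.36 g

n(H2SO4) = 270.8 / 98.076 = 2.7611 mol.
Reaction (1): H2SO4→HCl ratio 1:2 ⇒ n(HCl) = 5.5222 mol.
Reaction (2): HCl→H2 ratio 2:1 ⇒ n(H2) = 2.7611 mol.
Reaction (3): H2→NH3 ratio 3:2 ⇒ n(NH3) = 1.8407 mol.
Mass of NH3 = 1.8407 × 17.034 = 31.355 g.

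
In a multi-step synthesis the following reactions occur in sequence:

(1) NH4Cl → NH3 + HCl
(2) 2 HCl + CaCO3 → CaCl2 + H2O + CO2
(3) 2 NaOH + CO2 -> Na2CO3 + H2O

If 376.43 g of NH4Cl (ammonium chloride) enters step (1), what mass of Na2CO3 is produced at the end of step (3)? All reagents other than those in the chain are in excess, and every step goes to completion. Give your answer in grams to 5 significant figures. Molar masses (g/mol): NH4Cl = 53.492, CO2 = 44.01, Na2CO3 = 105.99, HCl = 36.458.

372.93 g

n(NH4Cl) = 376.43 / 53.492 = 7.03713 mol.
Reaction (1): NH4Cl→HCl ratio 1:1 ⇒ n(HCl) = 7.03713 mol.
Reaction (2): HCl→CO2 ratio 2:1 ⇒ n(CO2) = 3.51856 mol.
Reaction (3): CO2→Na2CO3 ratio 1:1 ⇒ n(Na2CO3) = 3.51856 mol.
Mass of Na2CO3 = 3.51856 × 105.99 = 372.933 g.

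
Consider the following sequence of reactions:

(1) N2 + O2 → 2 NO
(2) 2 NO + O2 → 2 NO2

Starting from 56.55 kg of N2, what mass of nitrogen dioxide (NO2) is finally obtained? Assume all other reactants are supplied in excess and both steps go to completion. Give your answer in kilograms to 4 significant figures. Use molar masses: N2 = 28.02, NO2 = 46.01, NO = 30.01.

56.55 kg = 56550 g.
n(N2) = 56550 / 28.02 = 2018.2 mol.
Step 1 gives a 1:2 ratio of N2 to NO, so n(NO) = 4036.4 mol.
In step 2 the NO:NO2 ratio is 2:2, so n(NO2) = 4036.4 mol.
Mass of NO2 = 4036.4 × 46.01 = 185710 g = 185.7 kg.

185.7 kg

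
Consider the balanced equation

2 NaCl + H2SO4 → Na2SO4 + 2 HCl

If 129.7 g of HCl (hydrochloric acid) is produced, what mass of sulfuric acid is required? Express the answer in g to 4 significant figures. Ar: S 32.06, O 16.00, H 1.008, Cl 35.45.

M(HCl) = 1.008 + 35.45 = 36.458 g/mol.
M(H2SO4) = 2(1.008) + 32.06 + 4(16.00) = 98.076 g/mol.
n(HCl) = 129.70 g / 36.458 g/mol = 3.5575 mol.
From the equation the HCl:H2SO4 mole ratio is 2:1, so n(H2SO4) = 3.5575 × 1/2 = 1.7788 mol.
Mass of H2SO4 = 1.7788 mol × 98.076 g/mol = 174.45 g.

174.5 g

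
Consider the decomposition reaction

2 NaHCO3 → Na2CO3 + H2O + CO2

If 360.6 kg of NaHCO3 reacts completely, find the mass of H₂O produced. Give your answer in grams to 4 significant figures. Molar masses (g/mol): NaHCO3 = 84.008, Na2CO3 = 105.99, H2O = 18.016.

Convert: 360.6 kg = 360600 g.
n(NaHCO3) = 360600 g / 84.008 g/mol = 4292.4 mol.
From the equation the NaHCO3:H2O mole ratio is 2:1, so n(H2O) = 4292.4 × 1/2 = 2146.2 mol.
Mass of H2O = 2146.2 mol × 18.016 g/mol = 38666 g.

38670 g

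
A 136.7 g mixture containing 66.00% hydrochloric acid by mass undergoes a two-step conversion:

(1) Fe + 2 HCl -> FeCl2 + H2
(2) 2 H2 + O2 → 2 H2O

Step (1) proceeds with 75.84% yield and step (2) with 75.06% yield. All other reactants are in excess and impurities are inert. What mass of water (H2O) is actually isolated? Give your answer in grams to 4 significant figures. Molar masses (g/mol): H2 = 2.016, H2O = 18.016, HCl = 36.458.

Pure HCl = 136.7 × 0.6600 = 90.222 g.
n(HCl) = 90.222 / 36.458 = 2.4747 mol.
Step 1 (HCl:H2 = 2:1): theoretical n(H2) = 1.2373 mol; at 75.84% yield, n(H2) = 0.93840 mol.
Step 2 (H2:H2O = 2:2): theoretical n(H2O) = 0.93840 mol, so theoretical mass = 0.93840 × 18.016 = 16.906 g.
At 75.06% yield, actual mass of H2O = 16.906 × 0.7506 = 12.690 g.

12.69 g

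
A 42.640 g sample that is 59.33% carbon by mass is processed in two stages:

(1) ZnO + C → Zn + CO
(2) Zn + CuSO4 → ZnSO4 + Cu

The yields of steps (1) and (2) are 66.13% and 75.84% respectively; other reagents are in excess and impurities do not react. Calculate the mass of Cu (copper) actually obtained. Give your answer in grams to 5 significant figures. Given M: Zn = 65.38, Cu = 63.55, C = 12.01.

Pure C = 42.640 × 0.5933 = 25.2983 g.
n(C) = 25.2983 / 12.01 = 2.10644 mol.
Step 1 (C:Zn = 1:1): theoretical n(Zn) = 2.10644 mol; at 66.13% yield, n(Zn) = 1.39299 mol.
Step 2 (Zn:Cu = 1:1): theoretical n(Cu) = 1.39299 mol, so theoretical mass = 1.39299 × 63.55 = 88.5243 g.
At 75.84% yield, actual mass of Cu = 88.5243 × 0.7584 = 67.1368 g.

67.137 g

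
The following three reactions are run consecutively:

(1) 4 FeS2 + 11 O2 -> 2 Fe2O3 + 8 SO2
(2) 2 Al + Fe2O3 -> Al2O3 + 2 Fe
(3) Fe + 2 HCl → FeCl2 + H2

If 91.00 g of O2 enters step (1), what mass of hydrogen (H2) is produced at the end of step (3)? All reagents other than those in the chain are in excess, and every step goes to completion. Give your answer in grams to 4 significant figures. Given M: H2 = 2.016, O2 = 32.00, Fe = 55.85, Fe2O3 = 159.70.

n(O2) = 91.00 / 32.00 = 2.8438 mol.
Reaction (1): O2→Fe2O3 ratio 11:2 ⇒ n(Fe2O3) = 0.51705 mol.
Reaction (2): Fe2O3→Fe ratio 1:2 ⇒ n(Fe) = 1.0341 mol.
Reaction (3): Fe→H2 ratio 1:1 ⇒ n(H2) = 1.0341 mol.
Mass of H2 = 1.0341 × 2.016 = 2.0847 g.

2.085 g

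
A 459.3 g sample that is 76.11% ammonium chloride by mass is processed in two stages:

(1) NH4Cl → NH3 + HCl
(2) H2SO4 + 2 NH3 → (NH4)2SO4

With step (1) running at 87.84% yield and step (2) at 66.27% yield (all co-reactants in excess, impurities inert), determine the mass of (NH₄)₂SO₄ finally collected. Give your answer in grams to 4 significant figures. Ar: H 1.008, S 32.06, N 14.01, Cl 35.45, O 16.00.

Pure NH4Cl = 459.3 × 0.7611 = 349.57 g.
M(NH4Cl) = 14.01 + 4(1.008) + 35.45 = 53.492 g/mol.
M((NH4)2SO4) = 2(14.01) + 8(1.008) + 32.06 + 4(16.00) = 132.144 g/mol.
n(NH4Cl) = 349.57 / 53.492 = 6.5351 mol.
Step 1 (NH4Cl:NH3 = 1:1): theoretical n(NH3) = 6.5351 mol; at 87.84% yield, n(NH3) = 5.7404 mol.
Step 2 (NH3:(NH4)2SO4 = 2:1): theoretical n((NH4)2SO4) = 2.8702 mol, so theoretical mass = 2.8702 × 132.144 = 379.28 g.
At 66.27% yield, actual mass of (NH4)2SO4 = 379.28 × 0.6627 = 251.35 g.

251.3 g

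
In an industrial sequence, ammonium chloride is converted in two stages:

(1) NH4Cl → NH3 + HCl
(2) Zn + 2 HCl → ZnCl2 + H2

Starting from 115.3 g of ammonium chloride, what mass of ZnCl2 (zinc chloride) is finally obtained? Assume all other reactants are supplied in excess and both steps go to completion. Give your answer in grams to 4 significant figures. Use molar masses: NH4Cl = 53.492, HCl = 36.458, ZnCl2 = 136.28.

n(NH4Cl) = 115.30 / 53.492 = 2.1555 mol.
Step 1 gives a 1:1 ratio of NH4Cl to HCl, so n(HCl) = 2.1555 mol.
In step 2 the HCl:ZnCl2 ratio is 2:1, so n(ZnCl2) = 1.0777 mol.
Mass of ZnCl2 = 1.0777 × 136.28 = 146.87 g.

146.9 g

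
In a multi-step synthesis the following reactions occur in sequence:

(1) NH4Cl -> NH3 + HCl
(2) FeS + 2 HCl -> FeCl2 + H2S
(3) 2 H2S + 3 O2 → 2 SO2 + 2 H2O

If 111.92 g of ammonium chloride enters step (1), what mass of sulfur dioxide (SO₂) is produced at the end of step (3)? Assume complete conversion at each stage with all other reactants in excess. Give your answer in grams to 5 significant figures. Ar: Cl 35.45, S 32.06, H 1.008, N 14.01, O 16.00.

67.016 g

M(NH4Cl) = 14.01 + 4(1.008) + 35.45 = 53.492 g/mol.
M(SO2) = 32.06 + 2(16.00) = 64.06 g/mol.
n(NH4Cl) = 111.92 / 53.492 = 2.09228 mol.
Reaction (1): NH4Cl→HCl ratio 1:1 ⇒ n(HCl) = 2.09228 mol.
Reaction (2): HCl→H2S ratio 2:1 ⇒ n(H2S) = 1.04614 mol.
Reaction (3): H2S→SO2 ratio 2:2 ⇒ n(SO2) = 1.04614 mol.
Mass of SO2 = 1.04614 × 64.06 = 67.0156 g.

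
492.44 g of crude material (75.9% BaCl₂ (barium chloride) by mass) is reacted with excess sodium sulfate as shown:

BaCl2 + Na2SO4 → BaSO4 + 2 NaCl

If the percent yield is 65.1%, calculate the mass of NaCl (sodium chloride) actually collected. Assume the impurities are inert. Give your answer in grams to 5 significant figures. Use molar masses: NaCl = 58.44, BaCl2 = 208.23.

Pure BaCl2 available = 492.44 g × 0.759 = 373.762 g.
n(BaCl2) = 373.762 g / 208.23 g/mol = 1.79495 mol.
From the equation the BaCl2:NaCl mole ratio is 1:2, so n(NaCl) = 1.79495 × 2/1 = 3.58990 mol.
Mass of NaCl = 3.58990 mol × 58.44 g/mol = 209.793 g.
Actual mass collected = 209.793 g × 0.651 = 136.576 g.

136.58 g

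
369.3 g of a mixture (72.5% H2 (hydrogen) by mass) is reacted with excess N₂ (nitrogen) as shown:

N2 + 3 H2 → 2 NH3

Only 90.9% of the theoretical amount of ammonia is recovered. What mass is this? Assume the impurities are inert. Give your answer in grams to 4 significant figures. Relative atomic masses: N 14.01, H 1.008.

1371 g

Pure H2 available = 369.3 g × 0.725 = 267.74 g.
M(H2) = 2(1.008) = 2.016 g/mol.
M(NH3) = 14.01 + 3(1.008) = 17.034 g/mol.
n(H2) = 267.74 g / 2.016 g/mol = 132.81 mol.
From the equation the H2:NH3 mole ratio is 3:2, so n(NH3) = 132.81 × 2/3 = 88.539 mol.
Mass of NH3 = 88.539 mol × 17.034 g/mol = 1508.2 g.
Actual mass collected = 1508.2 g × 0.909 = 1370.9 g.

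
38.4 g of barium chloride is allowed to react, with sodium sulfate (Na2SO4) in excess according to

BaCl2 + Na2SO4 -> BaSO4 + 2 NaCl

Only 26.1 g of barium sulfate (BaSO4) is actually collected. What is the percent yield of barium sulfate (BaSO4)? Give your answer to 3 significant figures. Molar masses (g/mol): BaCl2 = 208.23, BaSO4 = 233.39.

60.6 %

n(BaCl2) = 38.40 g / 208.23 g/mol = 0.1844 mol.
From the equation the BaCl2:BaSO4 mole ratio is 1:1, so n(BaSO4) = 0.1844 × 1/1 = 0.1844 mol.
Mass of BaSO4 = 0.1844 mol × 233.39 g/mol = 43.04 g.
This is the theoretical yield. Percent yield = 26.1 g / 43.04 g × 100% = 60.64%.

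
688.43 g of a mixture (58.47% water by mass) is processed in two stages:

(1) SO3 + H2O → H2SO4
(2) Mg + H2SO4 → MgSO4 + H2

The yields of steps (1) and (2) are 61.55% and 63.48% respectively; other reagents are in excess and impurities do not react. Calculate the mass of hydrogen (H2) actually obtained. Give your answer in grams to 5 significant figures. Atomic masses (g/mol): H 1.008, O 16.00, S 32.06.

Pure H2O = 688.43 × 0.5847 = 402.525 g.
M(H2O) = 2(1.008) + 16.00 = 18.016 g/mol.
M(H2) = 2(1.008) = 2.016 g/mol.
n(H2O) = 402.525 / 18.016 = 22.3426 mol.
Step 1 (H2O:H2SO4 = 1:1): theoretical n(H2SO4) = 22.3426 mol; at 61.55% yield, n(H2SO4) = 13.7519 mol.
Step 2 (H2SO4:H2 = 1:1): theoretical n(H2) = 13.7519 mol, so theoretical mass = 13.7519 × 2.016 = 27.7238 g.
At 63.48% yield, actual mass of H2 = 27.7238 × 0.6348 = 17.5991 g.

17.599 g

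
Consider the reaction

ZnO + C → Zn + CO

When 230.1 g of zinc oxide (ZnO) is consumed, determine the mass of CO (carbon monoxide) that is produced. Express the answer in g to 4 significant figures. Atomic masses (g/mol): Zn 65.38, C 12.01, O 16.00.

79.20 g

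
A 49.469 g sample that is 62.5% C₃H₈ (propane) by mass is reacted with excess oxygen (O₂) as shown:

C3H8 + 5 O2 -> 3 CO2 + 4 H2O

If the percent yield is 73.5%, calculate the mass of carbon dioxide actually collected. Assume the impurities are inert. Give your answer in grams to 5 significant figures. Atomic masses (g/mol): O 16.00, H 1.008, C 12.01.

68.045 g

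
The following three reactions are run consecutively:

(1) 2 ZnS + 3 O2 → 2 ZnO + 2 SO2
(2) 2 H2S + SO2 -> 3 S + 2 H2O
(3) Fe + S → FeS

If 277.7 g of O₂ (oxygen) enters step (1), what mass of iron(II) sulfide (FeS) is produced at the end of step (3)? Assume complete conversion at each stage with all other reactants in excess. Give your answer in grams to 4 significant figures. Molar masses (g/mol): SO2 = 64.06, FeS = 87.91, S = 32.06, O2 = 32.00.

1526 g

n(O2) = 277.7 / 32.00 = 8.6781 mol.
Reaction (1): O2→SO2 ratio 3:2 ⇒ n(SO2) = 5.7854 mol.
Reaction (2): SO2→S ratio 1:3 ⇒ n(S) = 17.356 mol.
Reaction (3): S→FeS ratio 1:1 ⇒ n(FeS) = 17.356 mol.
Mass of FeS = 17.356 × 87.91 = 1525.8 g.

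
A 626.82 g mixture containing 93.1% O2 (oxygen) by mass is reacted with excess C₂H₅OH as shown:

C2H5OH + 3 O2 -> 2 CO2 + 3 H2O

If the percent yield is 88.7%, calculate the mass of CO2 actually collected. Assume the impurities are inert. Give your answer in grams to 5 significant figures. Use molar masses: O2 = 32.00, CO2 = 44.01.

474.60 g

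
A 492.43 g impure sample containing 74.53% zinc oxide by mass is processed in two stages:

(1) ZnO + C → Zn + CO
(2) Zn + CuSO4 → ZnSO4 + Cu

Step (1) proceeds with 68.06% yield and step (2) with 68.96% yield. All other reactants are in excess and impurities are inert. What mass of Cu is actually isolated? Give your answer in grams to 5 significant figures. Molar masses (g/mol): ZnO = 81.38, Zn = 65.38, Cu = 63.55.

134.51 g

Pure ZnO = 492.43 × 0.7453 = 367.008 g.
n(ZnO) = 367.008 / 81.38 = 4.50981 mol.
Step 1 (ZnO:Zn = 1:1): theoretical n(Zn) = 4.50981 mol; at 68.06% yield, n(Zn) = 3.06937 mol.
Step 2 (Zn:Cu = 1:1): theoretical n(Cu) = 3.06937 mol, so theoretical mass = 3.06937 × 63.55 = 195.059 g.
At 68.96% yield, actual mass of Cu = 195.059 × 0.6896 = 134.513 g.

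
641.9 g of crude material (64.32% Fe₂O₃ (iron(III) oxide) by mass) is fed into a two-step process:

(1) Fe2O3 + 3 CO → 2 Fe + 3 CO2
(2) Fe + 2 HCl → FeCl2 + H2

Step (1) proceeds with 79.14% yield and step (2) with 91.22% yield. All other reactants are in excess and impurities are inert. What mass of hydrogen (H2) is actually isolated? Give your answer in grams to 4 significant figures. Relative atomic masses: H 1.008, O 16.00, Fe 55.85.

Pure Fe2O3 = 641.9 × 0.6432 = 412.87 g.
M(Fe2O3) = 2(55.85) + 3(16.00) = 159.70 g/mol.
M(H2) = 2(1.008) = 2.016 g/mol.
n(Fe2O3) = 412.87 / 159.70 = 2.5853 mol.
Step 1 (Fe2O3:Fe = 1:2): theoretical n(Fe) = 5.1706 mol; at 79.14% yield, n(Fe) = 4.0920 mol.
Step 2 (Fe:H2 = 1:1): theoretical n(H2) = 4.0920 mol, so theoretical mass = 4.0920 × 2.016 = 8.2495 g.
At 91.22% yield, actual mass of H2 = 8.2495 × 0.9122 = 7.5251 g.

7.525 g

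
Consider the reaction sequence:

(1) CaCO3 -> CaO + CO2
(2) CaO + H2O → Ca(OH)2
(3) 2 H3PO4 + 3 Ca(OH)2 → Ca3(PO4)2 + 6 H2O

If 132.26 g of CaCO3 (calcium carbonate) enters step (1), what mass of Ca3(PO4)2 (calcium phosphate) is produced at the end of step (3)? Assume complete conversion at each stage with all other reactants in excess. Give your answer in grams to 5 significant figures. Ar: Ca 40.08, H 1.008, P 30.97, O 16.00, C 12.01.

136.63 g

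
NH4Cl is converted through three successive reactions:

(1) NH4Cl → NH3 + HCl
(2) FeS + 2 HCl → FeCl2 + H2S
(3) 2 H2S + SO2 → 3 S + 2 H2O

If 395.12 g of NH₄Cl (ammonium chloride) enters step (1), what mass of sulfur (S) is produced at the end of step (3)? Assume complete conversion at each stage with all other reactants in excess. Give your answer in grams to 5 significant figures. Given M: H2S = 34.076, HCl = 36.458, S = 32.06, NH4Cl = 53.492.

n(NH4Cl) = 395.12 / 53.492 = 7.38653 mol.
Reaction (1): NH4Cl→HCl ratio 1:1 ⇒ n(HCl) = 7.38653 mol.
Reaction (2): HCl→H2S ratio 2:1 ⇒ n(H2S) = 3.69326 mol.
Reaction (3): H2S→S ratio 2:3 ⇒ n(S) = 5.53989 mol.
Mass of S = 5.53989 × 32.06 = 177.609 g.

177.61 g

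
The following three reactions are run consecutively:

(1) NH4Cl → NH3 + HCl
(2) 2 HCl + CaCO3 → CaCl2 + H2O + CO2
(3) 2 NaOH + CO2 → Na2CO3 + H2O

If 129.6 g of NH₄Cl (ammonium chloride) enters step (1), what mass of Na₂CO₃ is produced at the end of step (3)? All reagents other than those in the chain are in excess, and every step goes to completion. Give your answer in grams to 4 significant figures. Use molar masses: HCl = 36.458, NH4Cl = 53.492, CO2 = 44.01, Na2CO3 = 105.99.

128.4 g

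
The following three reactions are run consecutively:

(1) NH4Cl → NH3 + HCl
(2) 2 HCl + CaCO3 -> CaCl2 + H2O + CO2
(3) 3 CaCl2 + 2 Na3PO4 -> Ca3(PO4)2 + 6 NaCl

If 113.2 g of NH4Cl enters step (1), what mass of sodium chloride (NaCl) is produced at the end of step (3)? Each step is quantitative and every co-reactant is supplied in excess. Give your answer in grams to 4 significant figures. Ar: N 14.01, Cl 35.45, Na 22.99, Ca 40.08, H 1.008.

123.7 g

M(NH4Cl) = 14.01 + 4(1.008) + 35.45 = 53.492 g/mol.
M(NaCl) = 22.99 + 35.45 = 58.44 g/mol.
n(NH4Cl) = 113.2 / 53.492 = 2.1162 mol.
Reaction (1): NH4Cl→HCl ratio 1:1 ⇒ n(HCl) = 2.1162 mol.
Reaction (2): HCl→CaCl2 ratio 2:1 ⇒ n(CaCl2) = 1.0581 mol.
Reaction (3): CaCl2→NaCl ratio 3:6 ⇒ n(NaCl) = 2.1162 mol.
Mass of NaCl = 2.1162 × 58.44 = 123.67 g.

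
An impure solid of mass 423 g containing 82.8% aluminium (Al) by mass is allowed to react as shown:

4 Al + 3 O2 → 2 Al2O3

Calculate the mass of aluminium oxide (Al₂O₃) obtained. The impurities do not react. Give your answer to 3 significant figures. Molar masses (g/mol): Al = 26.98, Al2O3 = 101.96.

662 g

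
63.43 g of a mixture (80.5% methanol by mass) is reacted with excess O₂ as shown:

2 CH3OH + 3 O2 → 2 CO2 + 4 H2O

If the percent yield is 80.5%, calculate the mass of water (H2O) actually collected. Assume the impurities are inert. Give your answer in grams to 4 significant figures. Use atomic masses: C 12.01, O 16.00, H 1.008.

46.22 g

Pure CH3OH available = 63.43 g × 0.805 = 51.061 g.
M(CH3OH) = 12.01 + 4(1.008) + 16.00 = 32.042 g/mol.
M(H2O) = 2(1.008) + 16.00 = 18.016 g/mol.
n(CH3OH) = 51.061 g / 32.042 g/mol = 1.5936 mol.
From the equation the CH3OH:H2O mole ratio is 2:4, so n(H2O) = 1.5936 × 4/2 = 3.1871 mol.
Mass of H2O = 3.1871 mol × 18.016 g/mol = 57.419 g.
Actual mass collected = 57.419 g × 0.805 = 46.223 g.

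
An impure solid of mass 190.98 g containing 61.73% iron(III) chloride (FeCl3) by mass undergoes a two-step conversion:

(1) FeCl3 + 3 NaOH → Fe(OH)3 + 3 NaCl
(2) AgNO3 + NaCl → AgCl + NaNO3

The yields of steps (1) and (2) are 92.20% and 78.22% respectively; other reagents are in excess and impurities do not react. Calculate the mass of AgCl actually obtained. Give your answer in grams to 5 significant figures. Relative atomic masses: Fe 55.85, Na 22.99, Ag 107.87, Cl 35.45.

Pure FeCl3 = 190.98 × 0.6173 = 117.892 g.
M(FeCl3) = 55.85 + 3(35.45) = 162.20 g/mol.
M(AgCl) = 107.87 + 35.45 = 143.32 g/mol.
n(FeCl3) = 117.892 / 162.20 = 0.726831 mol.
Step 1 (FeCl3:NaCl = 1:3): theoretical n(NaCl) = 2.18049 mol; at 92.20% yield, n(NaCl) = 2.01041 mol.
Step 2 (NaCl:AgCl = 1:1): theoretical n(AgCl) = 2.01041 mol, so theoretical mass = 2.01041 × 143.32 = 288.133 g.
At 78.22% yield, actual mass of AgCl = 288.133 × 0.7822 = 225.377 g.

225.38 g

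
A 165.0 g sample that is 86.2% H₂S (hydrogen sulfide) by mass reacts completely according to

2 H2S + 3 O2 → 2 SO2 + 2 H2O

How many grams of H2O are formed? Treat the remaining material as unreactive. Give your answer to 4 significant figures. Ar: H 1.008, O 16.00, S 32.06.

75.20 g

Mass of pure H2S = 165.0 g × 0.862 = 142.23 g.
M(H2S) = 2(1.008) + 32.06 = 34.076 g/mol.
M(H2O) = 2(1.008) + 16.00 = 18.016 g/mol.
n(H2S) = 142.23 g / 34.076 g/mol = 4.1739 mol.
From the equation the H2S:H2O mole ratio is 2:2, so n(H2O) = 4.1739 × 2/2 = 4.1739 mol.
Mass of H2O = 4.1739 mol × 18.016 g/mol = 75.197 g.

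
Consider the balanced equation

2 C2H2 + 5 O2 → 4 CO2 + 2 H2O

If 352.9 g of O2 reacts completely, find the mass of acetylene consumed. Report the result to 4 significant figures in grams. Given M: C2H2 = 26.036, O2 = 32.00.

114.9 g

n(O2) = 352.90 g / 32.00 g/mol = 11.028 mol.
From the equation the O2:C2H2 mole ratio is 5:2, so n(C2H2) = 11.028 × 2/5 = 4.4112 mol.
Mass of C2H2 = 4.4112 mol × 26.036 g/mol = 114.85 g.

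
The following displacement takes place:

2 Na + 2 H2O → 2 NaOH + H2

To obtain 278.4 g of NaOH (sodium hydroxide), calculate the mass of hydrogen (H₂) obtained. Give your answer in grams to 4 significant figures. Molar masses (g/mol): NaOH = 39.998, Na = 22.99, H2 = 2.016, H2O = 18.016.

7.016 g

n(NaOH) = 278.40 g / 39.998 g/mol = 6.9603 mol.
From the equation the NaOH:H2 mole ratio is 2:1, so n(H2) = 6.9603 × 1/2 = 3.4802 mol.
Mass of H2 = 3.4802 mol × 2.016 g/mol = 7.0160 g.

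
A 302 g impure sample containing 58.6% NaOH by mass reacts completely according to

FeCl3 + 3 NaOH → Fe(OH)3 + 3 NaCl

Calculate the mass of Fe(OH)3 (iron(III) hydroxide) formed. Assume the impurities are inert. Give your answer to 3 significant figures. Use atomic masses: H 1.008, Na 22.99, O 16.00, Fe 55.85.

158 g

Mass of pure NaOH = 302 g × 0.586 = 177.0 g.
M(NaOH) = 22.99 + 16.00 + 1.008 = 39.998 g/mol.
M(Fe(OH)3) = 55.85 + 3(16.00) + 3(1.008) = 106.874 g/mol.
n(NaOH) = 177.0 g / 39.998 g/mol = 4.425 mol.
From the equation the NaOH:Fe(OH)3 mole ratio is 3:1, so n(Fe(OH)3) = 4.425 × 1/3 = 1.475 mol.
Mass of Fe(OH)3 = 1.475 mol × 106.874 g/mol = 157.6 g.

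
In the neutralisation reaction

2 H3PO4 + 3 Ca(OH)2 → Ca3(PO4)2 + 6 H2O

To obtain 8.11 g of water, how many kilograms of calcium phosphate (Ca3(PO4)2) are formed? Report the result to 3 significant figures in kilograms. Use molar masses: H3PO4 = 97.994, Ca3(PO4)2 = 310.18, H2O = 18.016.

0.0233 kg

n(H2O) = 8.110 g / 18.016 g/mol = 0.4502 mol.
From the equation the H2O:Ca3(PO4)2 mole ratio is 6:1, so n(Ca3(PO4)2) = 0.4502 × 1/6 = 0.07503 mol.
Mass of Ca3(PO4)2 = 0.07503 mol × 310.18 g/mol = 23.27 g.
Converting to kg: 23.27 g = 0.0233 kg.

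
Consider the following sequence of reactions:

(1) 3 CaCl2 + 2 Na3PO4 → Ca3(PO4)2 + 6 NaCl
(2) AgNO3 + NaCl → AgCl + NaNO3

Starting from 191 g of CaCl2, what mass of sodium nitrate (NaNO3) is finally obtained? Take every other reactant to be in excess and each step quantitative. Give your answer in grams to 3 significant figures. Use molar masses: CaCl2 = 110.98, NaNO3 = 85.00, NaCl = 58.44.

n(CaCl2) = 191.0 / 110.98 = 1.721 mol.
Step 1 gives a 3:6 ratio of CaCl2 to NaCl, so n(NaCl) = 3.442 mol.
In step 2 the NaCl:NaNO3 ratio is 1:1, so n(NaNO3) = 3.442 mol.
Mass of NaNO3 = 3.442 × 85.00 = 292.6 g.

293 g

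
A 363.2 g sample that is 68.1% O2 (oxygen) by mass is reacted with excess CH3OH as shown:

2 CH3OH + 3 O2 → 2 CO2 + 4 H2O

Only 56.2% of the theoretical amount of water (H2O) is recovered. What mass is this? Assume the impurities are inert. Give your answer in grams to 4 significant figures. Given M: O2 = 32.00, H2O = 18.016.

Pure O2 available = 363.2 g × 0.681 = 247.34 g.
n(O2) = 247.34 g / 32.00 g/mol = 7.7293 mol.
From the equation the O2:H2O mole ratio is 3:4, so n(H2O) = 7.7293 × 4/3 = 10.306 mol.
Mass of H2O = 10.306 mol × 18.016 g/mol = 185.67 g.
Actual mass collected = 185.67 g × 0.562 = 104.35 g.

104.3 g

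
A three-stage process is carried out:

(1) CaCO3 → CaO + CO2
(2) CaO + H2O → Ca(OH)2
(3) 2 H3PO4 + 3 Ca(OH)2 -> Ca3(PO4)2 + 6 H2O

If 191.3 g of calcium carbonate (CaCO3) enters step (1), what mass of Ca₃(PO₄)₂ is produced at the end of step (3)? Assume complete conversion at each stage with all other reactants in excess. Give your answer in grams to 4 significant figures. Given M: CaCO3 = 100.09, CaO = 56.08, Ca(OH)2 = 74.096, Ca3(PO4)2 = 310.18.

n(CaCO3) = 191.3 / 100.09 = 1.9113 mol.
Reaction (1): CaCO3→CaO ratio 1:1 ⇒ n(CaO) = 1.9113 mol.
Reaction (2): CaO→Ca(OH)2 ratio 1:1 ⇒ n(Ca(OH)2) = 1.9113 mol.
Reaction (3): Ca(OH)2→Ca3(PO4)2 ratio 3:1 ⇒ n(Ca3(PO4)2) = 0.63709 mol.
Mass of Ca3(PO4)2 = 0.63709 × 310.18 = 197.61 g.

197.6 g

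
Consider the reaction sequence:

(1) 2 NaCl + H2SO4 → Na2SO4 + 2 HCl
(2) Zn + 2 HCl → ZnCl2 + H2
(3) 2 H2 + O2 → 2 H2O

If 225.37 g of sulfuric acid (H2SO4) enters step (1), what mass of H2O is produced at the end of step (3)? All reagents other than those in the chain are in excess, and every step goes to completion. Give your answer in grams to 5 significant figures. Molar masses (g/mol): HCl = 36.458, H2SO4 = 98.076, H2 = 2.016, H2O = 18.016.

n(H2SO4) = 225.37 / 98.076 = 2.29791 mol.
Reaction (1): H2SO4→HCl ratio 1:2 ⇒ n(HCl) = 4.59582 mol.
Reaction (2): HCl→H2 ratio 2:1 ⇒ n(H2) = 2.29791 mol.
Reaction (3): H2→H2O ratio 2:2 ⇒ n(H2O) = 2.29791 mol.
Mass of H2O = 2.29791 × 18.016 = 41.3992 g.

41.399 g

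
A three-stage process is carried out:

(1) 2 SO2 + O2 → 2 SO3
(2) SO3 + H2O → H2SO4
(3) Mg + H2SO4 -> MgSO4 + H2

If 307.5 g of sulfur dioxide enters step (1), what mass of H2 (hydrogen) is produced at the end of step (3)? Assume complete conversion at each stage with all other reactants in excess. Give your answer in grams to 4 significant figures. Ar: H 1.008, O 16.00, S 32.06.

9.677 g

M(SO2) = 32.06 + 2(16.00) = 64.06 g/mol.
M(H2) = 2(1.008) = 2.016 g/mol.
n(SO2) = 307.5 / 64.06 = 4.8002 mol.
Reaction (1): SO2→SO3 ratio 2:2 ⇒ n(SO3) = 4.8002 mol.
Reaction (2): SO3→H2SO4 ratio 1:1 ⇒ n(H2SO4) = 4.8002 mol.
Reaction (3): H2SO4→H2 ratio 1:1 ⇒ n(H2) = 4.8002 mol.
Mass of H2 = 4.8002 × 2.016 = 9.6772 g.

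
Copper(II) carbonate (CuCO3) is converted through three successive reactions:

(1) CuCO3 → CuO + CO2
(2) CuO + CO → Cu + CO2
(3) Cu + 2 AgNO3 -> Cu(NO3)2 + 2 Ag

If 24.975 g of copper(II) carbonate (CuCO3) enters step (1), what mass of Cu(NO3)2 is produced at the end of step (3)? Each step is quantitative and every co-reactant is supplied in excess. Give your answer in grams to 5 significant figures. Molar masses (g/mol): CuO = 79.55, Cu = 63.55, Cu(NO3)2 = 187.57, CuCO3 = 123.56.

37.913 g

n(CuCO3) = 24.975 / 123.56 = 0.202129 mol.
Reaction (1): CuCO3→CuO ratio 1:1 ⇒ n(CuO) = 0.202129 mol.
Reaction (2): CuO→Cu ratio 1:1 ⇒ n(Cu) = 0.202129 mol.
Reaction (3): Cu→Cu(NO3)2 ratio 1:1 ⇒ n(Cu(NO3)2) = 0.202129 mol.
Mass of Cu(NO3)2 = 0.202129 × 187.57 = 37.9132 g.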